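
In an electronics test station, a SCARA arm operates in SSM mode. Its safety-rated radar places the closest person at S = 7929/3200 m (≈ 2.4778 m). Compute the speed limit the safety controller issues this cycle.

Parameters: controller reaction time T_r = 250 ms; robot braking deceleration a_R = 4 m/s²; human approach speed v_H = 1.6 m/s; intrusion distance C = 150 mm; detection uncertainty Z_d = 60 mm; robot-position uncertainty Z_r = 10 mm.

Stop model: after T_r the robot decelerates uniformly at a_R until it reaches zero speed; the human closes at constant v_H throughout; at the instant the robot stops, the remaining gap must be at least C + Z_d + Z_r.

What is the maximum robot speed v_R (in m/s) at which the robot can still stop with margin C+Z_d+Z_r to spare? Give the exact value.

quadratic (1/8)·v² + (13/20)·v + (-1189/640) = 0
  disc = (13/20)² − 4·(1/8)·(-1189/640) = 8649/6400 ; √disc = 93/80
  v_R = (−(13/20) + 93/80) / (2·(1/8)) = 41/20 m/s
check:
braking lasts T_s = (41/20)/4 = 0.5125 s
reaction-phase robot travel = 2.0500·0.2500 = 0.5125 m
robot under decel: 2.0500²/(2·4.0000) = 0.5253 m
human over T_r+T_s: 1.6000·(0.2500+0.5125) = 1.2200 m
residual clearance needed = 0.1500+0.0600+0.0100 = 0.2200 m
sum ≈ 0.5125+0.5253+1.2200+0.2200 ≈ 2.4778 m = S ✓

v_R_max = 41/20 m/s = 2.0500 m/s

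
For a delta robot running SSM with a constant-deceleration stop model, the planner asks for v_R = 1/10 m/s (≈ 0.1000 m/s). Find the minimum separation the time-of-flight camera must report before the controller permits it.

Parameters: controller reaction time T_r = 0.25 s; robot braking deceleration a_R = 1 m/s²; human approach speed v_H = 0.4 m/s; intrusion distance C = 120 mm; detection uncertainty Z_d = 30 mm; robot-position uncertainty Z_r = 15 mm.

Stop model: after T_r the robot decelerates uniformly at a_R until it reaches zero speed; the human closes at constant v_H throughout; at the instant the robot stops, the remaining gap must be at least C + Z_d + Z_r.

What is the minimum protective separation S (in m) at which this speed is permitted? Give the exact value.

S_min = 67/200 m = 0.3350 m

T_s = v_R/a_R = (1/10)/1 = 0.1000 s
robot covers v_R·T_r = 0.1000·0.2500 = 0.0250 m before braking
robot under decel: 0.1000²/(2·1.0000) = 0.0050 m
person approaches 0.4000·(0.2500+0.1000) = 0.1400 m
residual clearance needed = 0.1200+0.0300+0.0150 = 0.1650 m
S_min ≈ 0.0250+0.0050+0.1400+0.1650  ⇒  S_min = 67/200 m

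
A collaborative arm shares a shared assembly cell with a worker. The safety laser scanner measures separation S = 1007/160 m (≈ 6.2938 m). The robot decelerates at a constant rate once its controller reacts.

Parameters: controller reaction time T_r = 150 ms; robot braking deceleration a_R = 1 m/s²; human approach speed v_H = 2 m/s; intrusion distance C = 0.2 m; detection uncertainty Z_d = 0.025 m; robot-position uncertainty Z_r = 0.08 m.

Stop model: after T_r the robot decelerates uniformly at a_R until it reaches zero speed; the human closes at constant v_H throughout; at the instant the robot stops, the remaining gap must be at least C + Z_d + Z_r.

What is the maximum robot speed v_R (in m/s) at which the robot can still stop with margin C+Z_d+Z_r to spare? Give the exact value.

v_R_max = 37/20 m/s = 1.8500 m/s

quadratic (1/2)·v² + (43/20)·v + (-4551/800) = 0
  disc = (43/20)² − 4·(1/2)·(-4551/800) = 16 ; √disc = 4
  v_R = (−(43/20) + 4) / (2·(1/2)) = 37/20 m/s
check:
stop time T_s = (37/20)/1 = 1.8500 s
reaction-phase robot travel = 1.8500·0.1500 = 0.2775 m
robot covers 1.8500·1.8500 − ½·1.0000·1.8500² = 1.7112 m while stopping
person approaches 2.0000·(0.1500+1.8500) = 4.0000 m
residual clearance needed = 0.2000+0.0250+0.0800 = 0.3050 m
sum ≈ 0.2775+1.7112+4.0000+0.3050 ≈ 6.2938 m = S ✓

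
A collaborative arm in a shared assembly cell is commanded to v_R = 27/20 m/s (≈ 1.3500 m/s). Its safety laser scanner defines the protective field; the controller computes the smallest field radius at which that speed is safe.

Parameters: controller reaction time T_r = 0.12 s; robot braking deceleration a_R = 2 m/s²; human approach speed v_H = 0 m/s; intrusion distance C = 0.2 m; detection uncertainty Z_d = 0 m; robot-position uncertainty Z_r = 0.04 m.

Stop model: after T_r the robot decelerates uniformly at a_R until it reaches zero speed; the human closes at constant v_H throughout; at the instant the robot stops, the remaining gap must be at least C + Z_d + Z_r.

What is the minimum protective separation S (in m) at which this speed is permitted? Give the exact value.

T_s = v_R/a_R = (27/20)/2 = 0.6750 s
robot in T_r: 1.3500·0.1200 = 0.1620 m
robot under decel: 1.3500²/(2·2.0000) = 0.4556 m
human closes 0.0000·0.7950 = 0.0000 m
margins: 0.2000+0.0000+0.0400 = 0.2400 m
S_min ≈ 0.1620+0.4556+0.0000+0.2400  ⇒  S_min = 6861/8000 m

S_min = 6861/8000 m = 0.8576 m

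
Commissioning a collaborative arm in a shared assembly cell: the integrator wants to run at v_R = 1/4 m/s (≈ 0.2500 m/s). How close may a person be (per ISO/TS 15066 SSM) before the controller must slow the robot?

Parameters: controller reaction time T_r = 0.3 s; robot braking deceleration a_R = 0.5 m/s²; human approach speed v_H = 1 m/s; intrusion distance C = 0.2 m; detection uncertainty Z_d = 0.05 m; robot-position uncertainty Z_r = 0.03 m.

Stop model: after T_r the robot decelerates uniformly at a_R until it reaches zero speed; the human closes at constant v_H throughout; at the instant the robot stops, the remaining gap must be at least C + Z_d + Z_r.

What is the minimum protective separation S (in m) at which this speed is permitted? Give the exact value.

S_min = 487/400 m = 1.2175 m

braking lasts T_s = (1/4)/(1/2) = 0.5000 s
robot covers v_R·T_r = 0.2500·0.3000 = 0.0750 m before braking
robot covers 0.2500·0.5000 − ½·0.5000·0.5000² = 0.0625 m while stopping
person approaches 1.0000·(0.3000+0.5000) = 0.8000 m
residual clearance needed = 0.2000+0.0500+0.0300 = 0.2800 m
S_min ≈ 0.0750+0.0625+0.8000+0.2800  ⇒  S_min = 487/400 m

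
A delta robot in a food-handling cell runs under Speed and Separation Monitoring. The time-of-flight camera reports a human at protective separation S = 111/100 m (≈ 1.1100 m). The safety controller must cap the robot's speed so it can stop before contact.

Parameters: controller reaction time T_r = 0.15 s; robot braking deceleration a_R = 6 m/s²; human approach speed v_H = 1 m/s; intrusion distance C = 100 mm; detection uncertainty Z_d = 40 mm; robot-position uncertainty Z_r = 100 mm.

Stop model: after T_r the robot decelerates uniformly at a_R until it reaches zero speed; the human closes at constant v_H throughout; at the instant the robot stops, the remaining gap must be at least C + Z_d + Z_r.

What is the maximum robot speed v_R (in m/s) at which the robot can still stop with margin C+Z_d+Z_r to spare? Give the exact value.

v_R_max = 8/5 m/s = 1.6000 m/s

at the boundary: (1/12)·v² + (19/60)·v + (-18/25) = 0
  disc = (19/60)² − 4·(1/12)·(-18/25) = 49/144 ; √disc = 7/12
  v_R = (−(19/60) + 7/12) / (2·(1/12)) = 8/5 m/s
check:
T_s = v_R/a_R = (8/5)/6 = 0.2667 s
reaction-phase robot travel = 1.6000·0.1500 = 0.2400 m
robot under decel: 1.6000²/(2·6.0000) = 0.2133 m
human closes 1.0000·0.4167 = 0.4167 m
margins: 0.1000+0.0400+0.1000 = 0.2400 m
sum ≈ 0.2400+0.2133+0.4167+0.2400 ≈ 1.1100 m = S ✓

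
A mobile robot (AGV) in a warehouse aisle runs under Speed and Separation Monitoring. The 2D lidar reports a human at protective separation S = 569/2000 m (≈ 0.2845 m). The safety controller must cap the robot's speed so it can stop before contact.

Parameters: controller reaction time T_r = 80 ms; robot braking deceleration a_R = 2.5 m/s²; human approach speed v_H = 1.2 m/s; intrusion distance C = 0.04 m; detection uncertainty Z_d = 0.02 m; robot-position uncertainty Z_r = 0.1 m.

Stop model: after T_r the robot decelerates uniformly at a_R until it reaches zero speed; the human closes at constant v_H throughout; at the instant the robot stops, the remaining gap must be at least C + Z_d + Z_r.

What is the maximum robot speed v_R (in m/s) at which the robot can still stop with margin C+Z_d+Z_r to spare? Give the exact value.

v_R_max = 1/20 m/s = 0.0500 m/s

at the boundary: (1/5)·v² + (14/25)·v + (-57/2000) = 0
  disc = (14/25)² − 4·(1/5)·(-57/2000) = 841/2500 ; √disc = 29/50
  v_R = (−(14/25) + 29/50) / (2·(1/5)) = 1/20 m/s
check:
stop time T_s = (1/20)/(5/2) = 0.0200 s
robot in T_r: 0.0500·0.0800 = 0.0040 m
robot covers 0.0500·0.0200 − ½·2.5000·0.0200² = 0.0005 m while stopping
person approaches 1.2000·(0.0800+0.0200) = 0.1200 m
residual clearance needed = 0.0400+0.0200+0.1000 = 0.1600 m
sum ≈ 0.0040+0.0005+0.1200+0.1600 ≈ 0.2845 m = S ✓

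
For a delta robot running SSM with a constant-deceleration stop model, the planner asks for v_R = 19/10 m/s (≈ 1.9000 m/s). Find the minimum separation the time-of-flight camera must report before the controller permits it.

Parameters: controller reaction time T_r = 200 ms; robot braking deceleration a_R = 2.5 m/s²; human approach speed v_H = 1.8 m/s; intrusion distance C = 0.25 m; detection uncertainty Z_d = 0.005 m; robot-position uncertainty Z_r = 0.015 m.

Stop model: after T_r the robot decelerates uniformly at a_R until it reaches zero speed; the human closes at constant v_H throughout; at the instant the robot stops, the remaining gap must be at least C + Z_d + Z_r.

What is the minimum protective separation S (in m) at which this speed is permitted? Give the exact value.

S_min = 31/10 m = 3.1000 m

stop time T_s = (19/10)/(5/2) = 0.7600 s
reaction-phase robot travel = 1.9000·0.2000 = 0.3800 m
robot covers 1.9000·0.7600 − ½·2.5000·0.7600² = 0.7220 m while stopping
human over T_r+T_s: 1.8000·(0.2000+0.7600) = 1.7280 m
margins: 0.2500+0.0050+0.0150 = 0.2700 m
S_min ≈ 0.3800+0.7220+1.7280+0.2700  ⇒  S_min = 31/10 m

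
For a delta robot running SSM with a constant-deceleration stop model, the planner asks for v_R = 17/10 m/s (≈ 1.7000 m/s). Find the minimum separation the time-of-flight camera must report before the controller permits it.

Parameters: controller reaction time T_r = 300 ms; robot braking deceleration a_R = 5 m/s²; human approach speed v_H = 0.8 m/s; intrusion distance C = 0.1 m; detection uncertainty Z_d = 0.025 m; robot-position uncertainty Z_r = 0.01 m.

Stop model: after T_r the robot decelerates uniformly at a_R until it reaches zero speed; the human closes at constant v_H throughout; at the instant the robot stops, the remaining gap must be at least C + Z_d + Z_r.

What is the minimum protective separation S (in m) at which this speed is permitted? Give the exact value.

S_min = 723/500 m = 1.4460 m

T_s = v_R/a_R = (17/10)/5 = 0.3400 s
reaction-phase robot travel = 1.7000·0.3000 = 0.5100 m
robot covers 1.7000·0.3400 − ½·5.0000·0.3400² = 0.2890 m while stopping
human closes 0.8000·0.6400 = 0.5120 m
margins: 0.1000+0.0250+0.0100 = 0.1350 m
S_min ≈ 0.5100+0.2890+0.5120+0.1350  ⇒  S_min = 723/500 m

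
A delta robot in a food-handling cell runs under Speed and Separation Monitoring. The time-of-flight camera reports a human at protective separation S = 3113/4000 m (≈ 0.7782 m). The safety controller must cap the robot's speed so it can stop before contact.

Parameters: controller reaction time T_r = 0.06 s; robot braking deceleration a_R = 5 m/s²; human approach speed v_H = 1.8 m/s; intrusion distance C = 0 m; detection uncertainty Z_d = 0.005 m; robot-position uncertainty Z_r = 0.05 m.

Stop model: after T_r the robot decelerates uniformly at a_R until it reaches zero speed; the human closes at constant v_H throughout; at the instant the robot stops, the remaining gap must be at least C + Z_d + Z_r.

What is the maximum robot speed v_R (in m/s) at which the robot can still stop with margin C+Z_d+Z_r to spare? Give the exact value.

quadratic (1/10)·v² + (21/50)·v + (-2461/4000) = 0
  disc = (21/50)² − 4·(1/10)·(-2461/4000) = 169/400 ; √disc = 13/20
  v_R = (−(21/50) + 13/20) / (2·(1/10)) = 23/20 m/s
check:
braking lasts T_s = (23/20)/5 = 0.2300 s
robot in T_r: 1.1500·0.0600 = 0.0690 m
braking distance = 1.1500²/(2·5.0000) = 0.1323 m
person approaches 1.8000·(0.0600+0.2300) = 0.5220 m
residual clearance needed = 0.0000+0.0050+0.0500 = 0.0550 m
sum ≈ 0.0690+0.1323+0.5220+0.0550 ≈ 0.7782 m = S ✓

v_R_max = 23/20 m/s = 1.1500 m/s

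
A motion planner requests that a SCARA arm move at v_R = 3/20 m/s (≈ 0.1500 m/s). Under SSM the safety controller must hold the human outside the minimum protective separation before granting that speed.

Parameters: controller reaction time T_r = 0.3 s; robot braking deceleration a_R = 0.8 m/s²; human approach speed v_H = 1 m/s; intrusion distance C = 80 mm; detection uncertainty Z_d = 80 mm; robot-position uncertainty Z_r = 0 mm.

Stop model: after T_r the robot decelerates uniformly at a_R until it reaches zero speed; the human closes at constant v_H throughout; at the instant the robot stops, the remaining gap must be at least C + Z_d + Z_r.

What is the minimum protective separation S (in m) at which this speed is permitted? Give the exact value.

stop time T_s = (3/20)/(4/5) = 0.1875 s
robot covers v_R·T_r = 0.1500·0.3000 = 0.0450 m before braking
robot covers 0.1500·0.1875 − ½·0.8000·0.1875² = 0.0141 m while stopping
human over T_r+T_s: 1.0000·(0.3000+0.1875) = 0.4875 m
C+Z_d+Z_r = 0.0800+0.0800+0.0000 = 0.1600 m
S_min ≈ 0.0450+0.0141+0.4875+0.1600  ⇒  S_min = 2261/3200 m

S_min = 2261/3200 m = 0.7066 m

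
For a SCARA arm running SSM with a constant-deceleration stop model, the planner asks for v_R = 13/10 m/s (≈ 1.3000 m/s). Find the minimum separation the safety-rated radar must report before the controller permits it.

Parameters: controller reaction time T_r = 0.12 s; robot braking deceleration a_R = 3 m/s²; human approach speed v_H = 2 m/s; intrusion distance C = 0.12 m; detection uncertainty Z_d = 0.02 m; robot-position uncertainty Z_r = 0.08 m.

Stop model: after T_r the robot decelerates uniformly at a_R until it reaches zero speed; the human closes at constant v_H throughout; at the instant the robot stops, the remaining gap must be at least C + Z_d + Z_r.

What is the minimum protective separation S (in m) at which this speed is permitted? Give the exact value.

S_min = 5293/3000 m = 1.7643 m

braking lasts T_s = (13/10)/3 = 0.4333 s
robot covers v_R·T_r = 1.3000·0.1200 = 0.1560 m before braking
robot under decel: 1.3000²/(2·3.0000) = 0.2817 m
person approaches 2.0000·(0.1200+0.4333) = 1.1067 m
margins: 0.1200+0.0200+0.0800 = 0.2200 m
S_min ≈ 0.1560+0.2817+1.1067+0.2200  ⇒  S_min = 5293/3000 m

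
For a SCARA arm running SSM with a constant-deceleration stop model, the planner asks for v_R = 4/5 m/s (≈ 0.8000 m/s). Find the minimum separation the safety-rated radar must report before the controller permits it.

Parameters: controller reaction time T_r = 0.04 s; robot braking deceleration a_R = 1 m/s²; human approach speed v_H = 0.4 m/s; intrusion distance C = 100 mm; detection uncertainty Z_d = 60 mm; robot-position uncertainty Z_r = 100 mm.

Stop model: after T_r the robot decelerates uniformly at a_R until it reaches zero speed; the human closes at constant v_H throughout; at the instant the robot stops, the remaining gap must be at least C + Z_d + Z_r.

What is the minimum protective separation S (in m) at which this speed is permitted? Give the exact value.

braking lasts T_s = (4/5)/1 = 0.8000 s
robot covers v_R·T_r = 0.8000·0.0400 = 0.0320 m before braking
robot under decel: 0.8000²/(2·1.0000) = 0.3200 m
person approaches 0.4000·(0.0400+0.8000) = 0.3360 m
residual clearance needed = 0.1000+0.0600+0.1000 = 0.2600 m
S_min ≈ 0.0320+0.3200+0.3360+0.2600  ⇒  S_min = 237/250 m

S_min = 237/250 m = 0.9480 m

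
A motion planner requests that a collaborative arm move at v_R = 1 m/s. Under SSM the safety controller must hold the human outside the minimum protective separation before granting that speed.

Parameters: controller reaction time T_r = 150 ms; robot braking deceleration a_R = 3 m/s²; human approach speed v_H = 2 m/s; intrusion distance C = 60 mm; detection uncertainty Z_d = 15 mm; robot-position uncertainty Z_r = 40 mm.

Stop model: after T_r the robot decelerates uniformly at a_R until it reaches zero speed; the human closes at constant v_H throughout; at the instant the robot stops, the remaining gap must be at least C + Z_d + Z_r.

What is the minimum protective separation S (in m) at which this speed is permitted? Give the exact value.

stop time T_s = 1/3 = 0.3333 s
robot covers v_R·T_r = 1.0000·0.1500 = 0.1500 m before braking
braking distance = 1.0000²/(2·3.0000) = 0.1667 m
person approaches 2.0000·(0.1500+0.3333) = 0.9667 m
C+Z_d+Z_r = 0.0600+0.0150+0.0400 = 0.1150 m
S_min ≈ 0.1500+0.1667+0.9667+0.1150  ⇒  S_min = 839/600 m

S_min = 839/600 m = 1.3983 m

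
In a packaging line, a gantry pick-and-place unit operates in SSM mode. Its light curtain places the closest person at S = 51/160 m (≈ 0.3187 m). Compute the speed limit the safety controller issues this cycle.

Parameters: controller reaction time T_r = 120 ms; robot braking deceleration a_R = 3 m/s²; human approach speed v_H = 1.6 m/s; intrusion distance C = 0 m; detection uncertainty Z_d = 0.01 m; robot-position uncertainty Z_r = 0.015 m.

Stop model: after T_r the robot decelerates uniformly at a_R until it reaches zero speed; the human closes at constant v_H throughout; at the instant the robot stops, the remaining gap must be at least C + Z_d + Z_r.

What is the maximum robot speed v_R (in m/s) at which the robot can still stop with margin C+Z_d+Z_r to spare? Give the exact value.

v_R_max = 3/20 m/s = 0.1500 m/s

collect terms ⇒ (1/6)·v_R² + (49/75)·v_R + (-407/4000) = 0
  disc = (49/75)² − 4·(1/6)·(-407/4000) = 44521/90000 ; √disc = 211/300
  v_R = (−(49/75) + 211/300) / (2·(1/6)) = 3/20 m/s
check:
braking lasts T_s = (3/20)/3 = 0.0500 s
robot covers v_R·T_r = 0.1500·0.1200 = 0.0180 m before braking
robot covers 0.1500·0.0500 − ½·3.0000·0.0500² = 0.0037 m while stopping
person approaches 1.6000·(0.1200+0.0500) = 0.2720 m
margins: 0.0000+0.0100+0.0150 = 0.0250 m
sum ≈ 0.0180+0.0037+0.2720+0.0250 ≈ 0.3187 m = S ✓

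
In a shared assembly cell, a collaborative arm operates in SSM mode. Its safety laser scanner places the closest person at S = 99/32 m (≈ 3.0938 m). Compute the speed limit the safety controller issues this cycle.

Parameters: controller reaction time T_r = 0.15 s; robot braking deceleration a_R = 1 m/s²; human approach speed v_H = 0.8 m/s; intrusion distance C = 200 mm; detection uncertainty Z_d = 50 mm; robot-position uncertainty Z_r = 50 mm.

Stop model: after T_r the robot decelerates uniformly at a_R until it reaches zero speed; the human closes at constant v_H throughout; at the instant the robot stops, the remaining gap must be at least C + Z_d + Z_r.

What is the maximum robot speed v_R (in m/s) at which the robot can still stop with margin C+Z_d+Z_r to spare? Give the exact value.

quadratic (1/2)·v² + (19/20)·v + (-2139/800) = 0
  disc = (19/20)² − 4·(1/2)·(-2139/800) = 25/4 ; √disc = 5/2
  v_R = (−(19/20) + 5/2) / (2·(1/2)) = 31/20 m/s
check:
T_s = v_R/a_R = (31/20)/1 = 1.5500 s
robot in T_r: 1.5500·0.1500 = 0.2325 m
robot under decel: 1.5500²/(2·1.0000) = 1.2012 m
person approaches 0.8000·(0.1500+1.5500) = 1.3600 m
C+Z_d+Z_r = 0.2000+0.0500+0.0500 = 0.3000 m
sum ≈ 0.2325+1.2012+1.3600+0.3000 ≈ 3.0938 m = S ✓

v_R_max = 31/20 m/s = 1.5500 m/s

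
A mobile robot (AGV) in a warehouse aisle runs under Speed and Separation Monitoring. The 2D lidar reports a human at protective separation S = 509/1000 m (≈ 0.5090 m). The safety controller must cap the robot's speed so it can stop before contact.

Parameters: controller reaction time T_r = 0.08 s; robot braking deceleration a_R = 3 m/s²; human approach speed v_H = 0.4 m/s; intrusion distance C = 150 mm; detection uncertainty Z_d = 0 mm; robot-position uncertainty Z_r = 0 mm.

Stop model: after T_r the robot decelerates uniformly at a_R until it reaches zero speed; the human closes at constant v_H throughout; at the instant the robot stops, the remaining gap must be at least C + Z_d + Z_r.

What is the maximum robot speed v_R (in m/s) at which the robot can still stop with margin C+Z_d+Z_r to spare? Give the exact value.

quadratic (1/6)·v² + (16/75)·v + (-327/1000) = 0
  disc = (16/75)² − 4·(1/6)·(-327/1000) = 5929/22500 ; √disc = 77/150
  v_R = (−(16/75) + 77/150) / (2·(1/6)) = 9/10 m/s
check:
braking lasts T_s = (9/10)/3 = 0.3000 s
robot in T_r: 0.9000·0.0800 = 0.0720 m
braking distance = 0.9000²/(2·3.0000) = 0.1350 m
human over T_r+T_s: 0.4000·(0.0800+0.3000) = 0.1520 m
residual clearance needed = 0.1500+0.0000+0.0000 = 0.1500 m
sum ≈ 0.0720+0.1350+0.1520+0.1500 ≈ 0.5090 m = S ✓

v_R_max = 9/10 m/s = 0.9000 m/s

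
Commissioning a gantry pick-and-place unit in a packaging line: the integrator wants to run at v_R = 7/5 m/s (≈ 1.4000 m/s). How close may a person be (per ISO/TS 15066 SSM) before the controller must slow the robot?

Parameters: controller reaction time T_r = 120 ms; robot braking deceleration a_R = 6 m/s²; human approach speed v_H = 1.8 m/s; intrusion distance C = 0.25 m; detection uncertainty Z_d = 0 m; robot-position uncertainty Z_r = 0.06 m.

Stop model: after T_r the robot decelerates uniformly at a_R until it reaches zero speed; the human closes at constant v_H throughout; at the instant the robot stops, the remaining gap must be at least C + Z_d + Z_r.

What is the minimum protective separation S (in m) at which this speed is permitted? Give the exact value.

T_s = v_R/a_R = (7/5)/6 = 0.2333 s
robot in T_r: 1.4000·0.1200 = 0.1680 m
robot covers 1.4000·0.2333 − ½·6.0000·0.2333² = 0.1633 m while stopping
human over T_r+T_s: 1.8000·(0.1200+0.2333) = 0.6360 m
residual clearance needed = 0.2500+0.0000+0.0600 = 0.3100 m
S_min ≈ 0.1680+0.1633+0.6360+0.3100  ⇒  S_min = 479/375 m

S_min = 479/375 m = 1.2773 m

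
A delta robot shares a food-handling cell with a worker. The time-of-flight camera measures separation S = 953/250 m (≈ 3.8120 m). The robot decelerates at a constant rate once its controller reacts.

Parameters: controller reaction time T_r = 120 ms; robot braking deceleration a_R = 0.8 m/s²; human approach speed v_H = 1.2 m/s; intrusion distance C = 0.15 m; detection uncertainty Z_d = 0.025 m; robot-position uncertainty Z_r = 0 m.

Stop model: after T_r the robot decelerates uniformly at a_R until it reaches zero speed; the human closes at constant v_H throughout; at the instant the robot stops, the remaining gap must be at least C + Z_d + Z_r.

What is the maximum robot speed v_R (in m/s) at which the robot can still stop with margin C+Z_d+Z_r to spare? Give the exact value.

at the boundary: (5/8)·v² + (81/50)·v + (-3493/1000) = 0
  disc = (81/50)² − 4·(5/8)·(-3493/1000) = 113569/10000 ; √disc = 337/100
  v_R = (−(81/50) + 337/100) / (2·(5/8)) = 7/5 m/s
check:
stop time T_s = (7/5)/(4/5) = 1.7500 s
robot in T_r: 1.4000·0.1200 = 0.1680 m
braking distance = 1.4000²/(2·0.8000) = 1.2250 m
human over T_r+T_s: 1.2000·(0.1200+1.7500) = 2.2440 m
margins: 0.1500+0.0250+0.0000 = 0.1750 m
sum ≈ 0.1680+1.2250+2.2440+0.1750 ≈ 3.8120 m = S ✓

v_R_max = 7/5 m/s = 1.4000 m/s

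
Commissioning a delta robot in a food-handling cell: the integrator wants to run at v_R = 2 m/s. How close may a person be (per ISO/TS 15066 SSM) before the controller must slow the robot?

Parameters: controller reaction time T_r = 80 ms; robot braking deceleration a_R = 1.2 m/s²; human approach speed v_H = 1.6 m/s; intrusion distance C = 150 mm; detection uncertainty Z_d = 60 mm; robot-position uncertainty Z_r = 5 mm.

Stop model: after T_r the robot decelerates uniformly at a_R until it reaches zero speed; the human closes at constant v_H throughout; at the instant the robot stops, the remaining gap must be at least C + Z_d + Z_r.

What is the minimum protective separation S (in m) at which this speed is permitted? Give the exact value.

S_min = 14509/3000 m = 4.8363 m

T_s = v_R/a_R = 2/(6/5) = 1.6667 s
robot in T_r: 2.0000·0.0800 = 0.1600 m
robot under decel: 2.0000²/(2·1.2000) = 1.6667 m
human closes 1.6000·1.7467 = 2.7947 m
residual clearance needed = 0.1500+0.0600+0.0050 = 0.2150 m
S_min ≈ 0.1600+1.6667+2.7947+0.2150  ⇒  S_min = 14509/3000 m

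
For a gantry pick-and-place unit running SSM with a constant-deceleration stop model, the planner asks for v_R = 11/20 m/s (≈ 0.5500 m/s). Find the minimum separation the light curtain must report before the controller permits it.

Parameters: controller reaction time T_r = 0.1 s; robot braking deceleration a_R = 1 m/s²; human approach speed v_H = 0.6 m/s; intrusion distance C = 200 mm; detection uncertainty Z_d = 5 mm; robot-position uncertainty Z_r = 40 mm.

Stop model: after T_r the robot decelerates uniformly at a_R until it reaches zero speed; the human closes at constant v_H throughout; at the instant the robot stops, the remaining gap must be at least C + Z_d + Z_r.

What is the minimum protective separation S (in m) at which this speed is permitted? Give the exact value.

stop time T_s = (11/20)/1 = 0.5500 s
robot covers v_R·T_r = 0.5500·0.1000 = 0.0550 m before braking
robot under decel: 0.5500²/(2·1.0000) = 0.1512 m
human closes 0.6000·0.6500 = 0.3900 m
C+Z_d+Z_r = 0.2000+0.0050+0.0400 = 0.2450 m
S_min ≈ 0.0550+0.1512+0.3900+0.2450  ⇒  S_min = 673/800 m

S_min = 673/800 m = 0.8413 m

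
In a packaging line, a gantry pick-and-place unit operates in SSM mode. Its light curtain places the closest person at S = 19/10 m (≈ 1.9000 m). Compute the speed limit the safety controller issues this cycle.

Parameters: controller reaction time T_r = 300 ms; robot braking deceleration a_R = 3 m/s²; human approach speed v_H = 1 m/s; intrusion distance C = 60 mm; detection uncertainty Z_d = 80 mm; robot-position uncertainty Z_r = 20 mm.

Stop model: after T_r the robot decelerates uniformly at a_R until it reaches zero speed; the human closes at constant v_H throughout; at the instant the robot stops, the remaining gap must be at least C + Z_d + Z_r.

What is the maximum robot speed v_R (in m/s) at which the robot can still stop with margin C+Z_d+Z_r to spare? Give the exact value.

v_R_max = 8/5 m/s = 1.6000 m/s

at the boundary: (1/6)·v² + (19/30)·v + (-36/25) = 0
  disc = (19/30)² − 4·(1/6)·(-36/25) = 49/36 ; √disc = 7/6
  v_R = (−(19/30) + 7/6) / (2·(1/6)) = 8/5 m/s
check:
stop time T_s = (8/5)/3 = 0.5333 s
robot in T_r: 1.6000·0.3000 = 0.4800 m
robot covers 1.6000·0.5333 − ½·3.0000·0.5333² = 0.4267 m while stopping
human over T_r+T_s: 1.0000·(0.3000+0.5333) = 0.8333 m
C+Z_d+Z_r = 0.0600+0.0800+0.0200 = 0.1600 m
sum ≈ 0.4800+0.4267+0.8333+0.1600 ≈ 1.9000 m = S ✓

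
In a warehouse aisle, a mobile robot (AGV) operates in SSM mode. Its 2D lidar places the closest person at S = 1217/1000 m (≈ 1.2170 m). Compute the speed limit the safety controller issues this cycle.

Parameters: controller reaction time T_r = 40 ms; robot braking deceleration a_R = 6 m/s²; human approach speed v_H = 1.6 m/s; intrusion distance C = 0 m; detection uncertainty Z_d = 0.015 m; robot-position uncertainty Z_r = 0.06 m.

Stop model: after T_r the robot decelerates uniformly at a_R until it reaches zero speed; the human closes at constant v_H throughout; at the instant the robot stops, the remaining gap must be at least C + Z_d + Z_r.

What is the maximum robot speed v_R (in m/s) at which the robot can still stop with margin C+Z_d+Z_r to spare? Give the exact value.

at the boundary: (1/12)·v² + (23/75)·v + (-539/500) = 0
  disc = (23/75)² − 4·(1/12)·(-539/500) = 10201/22500 ; √disc = 101/150
  v_R = (−(23/75) + 101/150) / (2·(1/12)) = 11/5 m/s
check:
T_s = v_R/a_R = (11/5)/6 = 0.3667 s
reaction-phase robot travel = 2.2000·0.0400 = 0.0880 m
braking distance = 2.2000²/(2·6.0000) = 0.4033 m
human over T_r+T_s: 1.6000·(0.0400+0.3667) = 0.6507 m
C+Z_d+Z_r = 0.0000+0.0150+0.0600 = 0.0750 m
sum ≈ 0.0880+0.4033+0.6507+0.0750 ≈ 1.2170 m = S ✓

v_R_max = 11/5 m/s = 2.2000 m/s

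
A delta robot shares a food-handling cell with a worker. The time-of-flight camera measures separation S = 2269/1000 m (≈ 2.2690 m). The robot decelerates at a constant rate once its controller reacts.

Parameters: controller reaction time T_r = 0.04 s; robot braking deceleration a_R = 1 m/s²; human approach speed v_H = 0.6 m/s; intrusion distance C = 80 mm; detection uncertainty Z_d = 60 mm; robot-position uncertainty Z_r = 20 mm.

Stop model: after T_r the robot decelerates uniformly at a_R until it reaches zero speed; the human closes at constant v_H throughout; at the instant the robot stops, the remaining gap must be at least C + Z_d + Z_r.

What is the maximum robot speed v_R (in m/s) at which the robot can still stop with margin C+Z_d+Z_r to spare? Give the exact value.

v_R_max = 3/2 m/s = 1.5000 m/s

quadratic (1/2)·v² + (16/25)·v + (-417/200) = 0
  disc = (16/25)² − 4·(1/2)·(-417/200) = 11449/2500 ; √disc = 107/50
  v_R = (−(16/25) + 107/50) / (2·(1/2)) = 3/2 m/s
check:
stop time T_s = (3/2)/1 = 1.5000 s
robot in T_r: 1.5000·0.0400 = 0.0600 m
robot covers 1.5000·1.5000 − ½·1.0000·1.5000² = 1.1250 m while stopping
person approaches 0.6000·(0.0400+1.5000) = 0.9240 m
C+Z_d+Z_r = 0.0800+0.0600+0.0200 = 0.1600 m
sum ≈ 0.0600+1.1250+0.9240+0.1600 ≈ 2.2690 m = S ✓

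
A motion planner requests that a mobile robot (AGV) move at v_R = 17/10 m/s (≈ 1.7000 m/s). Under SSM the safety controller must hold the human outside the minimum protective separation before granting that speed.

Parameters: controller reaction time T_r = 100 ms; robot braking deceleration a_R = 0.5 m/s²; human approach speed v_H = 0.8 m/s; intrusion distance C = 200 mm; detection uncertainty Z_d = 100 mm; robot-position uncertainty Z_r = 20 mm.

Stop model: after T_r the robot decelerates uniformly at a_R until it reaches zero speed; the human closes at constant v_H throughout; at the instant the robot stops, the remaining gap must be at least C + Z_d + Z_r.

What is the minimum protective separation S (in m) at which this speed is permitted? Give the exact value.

T_s = v_R/a_R = (17/10)/(1/2) = 3.4000 s
reaction-phase robot travel = 1.7000·0.1000 = 0.1700 m
robot under decel: 1.7000²/(2·0.5000) = 2.8900 m
human closes 0.8000·3.5000 = 2.8000 m
margins: 0.2000+0.1000+0.0200 = 0.3200 m
S_min ≈ 0.1700+2.8900+2.8000+0.3200  ⇒  S_min = 309/50 m

S_min = 309/50 m = 6.1800 m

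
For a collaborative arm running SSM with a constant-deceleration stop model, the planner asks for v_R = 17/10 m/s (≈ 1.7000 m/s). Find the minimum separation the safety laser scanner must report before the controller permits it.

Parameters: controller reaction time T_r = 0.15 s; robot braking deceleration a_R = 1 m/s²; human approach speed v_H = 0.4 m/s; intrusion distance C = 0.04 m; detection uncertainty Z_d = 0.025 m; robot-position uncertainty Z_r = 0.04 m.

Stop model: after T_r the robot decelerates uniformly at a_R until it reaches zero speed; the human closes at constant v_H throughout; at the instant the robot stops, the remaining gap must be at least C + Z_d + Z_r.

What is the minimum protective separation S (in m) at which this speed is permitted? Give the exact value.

S_min = 509/200 m = 2.5450 m

stop time T_s = (17/10)/1 = 1.7000 s
robot in T_r: 1.7000·0.1500 = 0.2550 m
robot covers 1.7000·1.7000 − ½·1.0000·1.7000² = 1.4450 m while stopping
human over T_r+T_s: 0.4000·(0.1500+1.7000) = 0.7400 m
margins: 0.0400+0.0250+0.0400 = 0.1050 m
S_min ≈ 0.2550+1.4450+0.7400+0.1050  ⇒  S_min = 509/200 m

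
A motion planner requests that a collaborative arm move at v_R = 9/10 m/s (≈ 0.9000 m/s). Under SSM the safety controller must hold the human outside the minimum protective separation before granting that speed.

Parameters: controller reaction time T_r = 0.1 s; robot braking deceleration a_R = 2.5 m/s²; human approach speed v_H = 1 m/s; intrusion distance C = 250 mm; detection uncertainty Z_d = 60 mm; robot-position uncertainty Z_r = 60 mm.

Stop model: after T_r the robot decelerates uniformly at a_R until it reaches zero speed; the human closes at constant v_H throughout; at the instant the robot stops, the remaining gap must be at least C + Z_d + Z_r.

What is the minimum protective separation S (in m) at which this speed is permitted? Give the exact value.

braking lasts T_s = (9/10)/(5/2) = 0.3600 s
robot in T_r: 0.9000·0.1000 = 0.0900 m
robot covers 0.9000·0.3600 − ½·2.5000·0.3600² = 0.1620 m while stopping
human closes 1.0000·0.4600 = 0.4600 m
C+Z_d+Z_r = 0.2500+0.0600+0.0600 = 0.3700 m
S_min ≈ 0.0900+0.1620+0.4600+0.3700  ⇒  S_min = 541/500 m

S_min = 541/500 m = 1.0820 m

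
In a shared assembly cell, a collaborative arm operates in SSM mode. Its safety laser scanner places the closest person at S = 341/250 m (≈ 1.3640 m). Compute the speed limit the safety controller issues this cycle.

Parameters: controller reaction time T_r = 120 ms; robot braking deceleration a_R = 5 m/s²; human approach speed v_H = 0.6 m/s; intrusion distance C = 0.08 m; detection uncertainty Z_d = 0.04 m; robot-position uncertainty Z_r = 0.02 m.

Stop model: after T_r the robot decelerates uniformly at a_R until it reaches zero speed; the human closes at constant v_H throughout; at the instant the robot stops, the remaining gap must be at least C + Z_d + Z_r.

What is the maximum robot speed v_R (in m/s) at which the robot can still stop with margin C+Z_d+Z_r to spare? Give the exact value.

collect terms ⇒ (1/10)·v_R² + (6/25)·v_R + (-144/125) = 0
  disc = (6/25)² − 4·(1/10)·(-144/125) = 324/625 ; √disc = 18/25
  v_R = (−(6/25) + 18/25) / (2·(1/10)) = 12/5 m/s
check:
stop time T_s = (12/5)/5 = 0.4800 s
reaction-phase robot travel = 2.4000·0.1200 = 0.2880 m
braking distance = 2.4000²/(2·5.0000) = 0.5760 m
human over T_r+T_s: 0.6000·(0.1200+0.4800) = 0.3600 m
C+Z_d+Z_r = 0.0800+0.0400+0.0200 = 0.1400 m
sum ≈ 0.2880+0.5760+0.3600+0.1400 ≈ 1.3640 m = S ✓

v_R_max = 12/5 m/s = 2.4000 m/s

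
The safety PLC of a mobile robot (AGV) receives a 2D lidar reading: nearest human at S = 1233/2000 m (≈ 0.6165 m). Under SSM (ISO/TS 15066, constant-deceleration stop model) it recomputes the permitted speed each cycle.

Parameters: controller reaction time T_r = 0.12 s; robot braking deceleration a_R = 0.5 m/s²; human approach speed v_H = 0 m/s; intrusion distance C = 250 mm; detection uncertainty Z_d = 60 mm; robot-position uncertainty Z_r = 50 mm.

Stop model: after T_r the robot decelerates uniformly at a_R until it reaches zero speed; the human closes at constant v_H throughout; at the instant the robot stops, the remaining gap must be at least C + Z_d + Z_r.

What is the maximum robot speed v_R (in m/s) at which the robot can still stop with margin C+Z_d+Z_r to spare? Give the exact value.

collect terms ⇒ (1)·v_R² + (3/25)·v_R + (-513/2000) = 0
  disc = (3/25)² − 4·(1)·(-513/2000) = 2601/2500 ; √disc = 51/50
  v_R = (−(3/25) + 51/50) / (2·(1)) = 9/20 m/s
check:
stop time T_s = (9/20)/(1/2) = 0.9000 s
robot covers v_R·T_r = 0.4500·0.1200 = 0.0540 m before braking
robot under decel: 0.4500²/(2·0.5000) = 0.2025 m
person approaches 0.0000·(0.1200+0.9000) = 0.0000 m
residual clearance needed = 0.2500+0.0600+0.0500 = 0.3600 m
sum ≈ 0.0540+0.2025+0.0000+0.3600 ≈ 0.6165 m = S ✓

v_R_max = 9/20 m/s = 0.4500 m/s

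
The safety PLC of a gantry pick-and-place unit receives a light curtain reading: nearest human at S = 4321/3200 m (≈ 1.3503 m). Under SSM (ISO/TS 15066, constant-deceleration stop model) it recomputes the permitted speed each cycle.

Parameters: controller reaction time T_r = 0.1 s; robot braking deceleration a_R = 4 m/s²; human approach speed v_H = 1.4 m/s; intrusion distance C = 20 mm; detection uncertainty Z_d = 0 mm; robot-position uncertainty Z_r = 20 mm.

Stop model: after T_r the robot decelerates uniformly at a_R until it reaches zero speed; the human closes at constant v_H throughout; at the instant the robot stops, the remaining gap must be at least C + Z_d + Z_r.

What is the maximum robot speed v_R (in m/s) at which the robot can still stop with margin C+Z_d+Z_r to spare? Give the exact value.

v_R_max = 7/4 m/s = 1.7500 m/s

at the boundary: (1/8)·v² + (9/20)·v + (-749/640) = 0
  disc = (9/20)² − 4·(1/8)·(-749/640) = 5041/6400 ; √disc = 71/80
  v_R = (−(9/20) + 71/80) / (2·(1/8)) = 7/4 m/s
check:
T_s = v_R/a_R = (7/4)/4 = 0.4375 s
robot covers v_R·T_r = 1.7500·0.1000 = 0.1750 m before braking
robot under decel: 1.7500²/(2·4.0000) = 0.3828 m
human closes 1.4000·0.5375 = 0.7525 m
margins: 0.0200+0.0000+0.0200 = 0.0400 m
sum ≈ 0.1750+0.3828+0.7525+0.0400 ≈ 1.3503 m = S ✓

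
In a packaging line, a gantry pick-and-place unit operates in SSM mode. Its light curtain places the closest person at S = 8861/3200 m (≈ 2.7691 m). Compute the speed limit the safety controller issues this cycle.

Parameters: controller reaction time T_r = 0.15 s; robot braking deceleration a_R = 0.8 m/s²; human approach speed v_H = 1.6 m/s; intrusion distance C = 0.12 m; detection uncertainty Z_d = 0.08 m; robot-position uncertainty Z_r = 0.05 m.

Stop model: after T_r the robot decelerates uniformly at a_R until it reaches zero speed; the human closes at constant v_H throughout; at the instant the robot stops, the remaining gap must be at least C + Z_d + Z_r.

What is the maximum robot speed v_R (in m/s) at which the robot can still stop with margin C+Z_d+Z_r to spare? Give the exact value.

v_R_max = 17/20 m/s = 0.8500 m/s

collect terms ⇒ (5/8)·v_R² + (43/20)·v_R + (-7293/3200) = 0
  disc = (43/20)² − 4·(5/8)·(-7293/3200) = 66049/6400 ; √disc = 257/80
  v_R = (−(43/20) + 257/80) / (2·(5/8)) = 17/20 m/s
check:
T_s = v_R/a_R = (17/20)/(4/5) = 1.0625 s
robot in T_r: 0.8500·0.1500 = 0.1275 m
robot covers 0.8500·1.0625 − ½·0.8000·1.0625² = 0.4516 m while stopping
person approaches 1.6000·(0.1500+1.0625) = 1.9400 m
residual clearance needed = 0.1200+0.0800+0.0500 = 0.2500 m
sum ≈ 0.1275+0.4516+1.9400+0.2500 ≈ 2.7691 m = S ✓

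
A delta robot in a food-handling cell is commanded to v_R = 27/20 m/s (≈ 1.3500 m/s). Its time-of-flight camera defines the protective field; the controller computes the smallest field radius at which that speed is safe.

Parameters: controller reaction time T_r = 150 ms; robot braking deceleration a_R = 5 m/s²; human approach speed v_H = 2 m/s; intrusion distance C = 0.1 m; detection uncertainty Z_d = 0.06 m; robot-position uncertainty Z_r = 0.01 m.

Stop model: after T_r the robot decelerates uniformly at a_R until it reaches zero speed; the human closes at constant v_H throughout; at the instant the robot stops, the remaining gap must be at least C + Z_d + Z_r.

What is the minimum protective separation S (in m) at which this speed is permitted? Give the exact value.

T_s = v_R/a_R = (27/20)/5 = 0.2700 s
robot in T_r: 1.3500·0.1500 = 0.2025 m
braking distance = 1.3500²/(2·5.0000) = 0.1822 m
person approaches 2.0000·(0.1500+0.2700) = 0.8400 m
C+Z_d+Z_r = 0.1000+0.0600+0.0100 = 0.1700 m
S_min ≈ 0.2025+0.1822+0.8400+0.1700  ⇒  S_min = 5579/4000 m

S_min = 5579/4000 m = 1.3947 m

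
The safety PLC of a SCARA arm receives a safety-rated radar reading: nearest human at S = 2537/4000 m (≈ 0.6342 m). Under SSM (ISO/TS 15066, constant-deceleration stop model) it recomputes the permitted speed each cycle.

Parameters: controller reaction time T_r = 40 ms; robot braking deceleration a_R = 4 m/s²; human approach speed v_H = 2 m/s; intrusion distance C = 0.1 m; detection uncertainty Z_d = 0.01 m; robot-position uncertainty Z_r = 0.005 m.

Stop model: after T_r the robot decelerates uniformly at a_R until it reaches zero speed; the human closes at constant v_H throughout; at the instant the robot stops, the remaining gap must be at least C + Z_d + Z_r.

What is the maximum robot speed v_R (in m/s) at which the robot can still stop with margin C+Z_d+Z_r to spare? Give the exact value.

at the boundary: (1/8)·v² + (27/50)·v + (-1757/4000) = 0
  disc = (27/50)² − 4·(1/8)·(-1757/4000) = 20449/40000 ; √disc = 143/200
  v_R = (−(27/50) + 143/200) / (2·(1/8)) = 7/10 m/s
check:
T_s = v_R/a_R = (7/10)/4 = 0.1750 s
robot covers v_R·T_r = 0.7000·0.0400 = 0.0280 m before braking
braking distance = 0.7000²/(2·4.0000) = 0.0612 m
human over T_r+T_s: 2.0000·(0.0400+0.1750) = 0.4300 m
margins: 0.1000+0.0100+0.0050 = 0.1150 m
sum ≈ 0.0280+0.0612+0.4300+0.1150 ≈ 0.6342 m = S ✓

v_R_max = 7/10 m/s = 0.7000 m/s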